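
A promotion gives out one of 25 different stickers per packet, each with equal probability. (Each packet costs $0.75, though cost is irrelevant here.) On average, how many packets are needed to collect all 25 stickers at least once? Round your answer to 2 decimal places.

Split into phases: going from k distinct to k+1 distinct takes on average 25/(25-k) packets.
E[T] = 25/25 + 25/24 + 25/23 + ... + 25/2 + 25/1 = 25·H_{25}.
H_{25} = 3.816, so E[T] = 95.399.

95.40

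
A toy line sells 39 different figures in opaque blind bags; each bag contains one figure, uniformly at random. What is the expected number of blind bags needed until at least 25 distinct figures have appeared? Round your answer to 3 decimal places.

Going from k to k+1 distinct takes a geometric number of blind bags with mean 39/(39-k).
Sum over k = 0,...,24: E = 39/39 + 39/38 + 39/37 + ... + 39/16 + 39/15 = 39.0772.

39.077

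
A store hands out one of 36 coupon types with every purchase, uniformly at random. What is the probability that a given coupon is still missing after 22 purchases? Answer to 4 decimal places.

On each purchase the fixed coupon fails to appear with probability 35/36.
P(still missing after 22) = (35/36)^22 = 0.53807.

0.5381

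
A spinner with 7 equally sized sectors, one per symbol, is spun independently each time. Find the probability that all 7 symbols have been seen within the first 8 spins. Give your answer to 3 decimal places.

By inclusion–exclusion over which symbols are missing,
P(all seen) = Σ_{j=0}^{7} (-1)^j C(7,j)((7-j)/7)^8
= 1.0000 - 2.0395 + 1.4230 - 0.3979 + 0.0398 - 0.0009 + 0.0000 - 0.0000
= 0.0245.

0.024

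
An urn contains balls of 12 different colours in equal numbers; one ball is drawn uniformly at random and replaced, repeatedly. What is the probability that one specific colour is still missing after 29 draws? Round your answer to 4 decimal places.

0.0802

On each draw the fixed colour fails to appear with probability 11/12.
P(still missing after 29) = (11/12)^29 = 0.08019.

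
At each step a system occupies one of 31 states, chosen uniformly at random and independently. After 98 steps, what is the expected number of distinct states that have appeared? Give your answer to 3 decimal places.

29.753

For each state, P(seen in 98 steps) = 1 - (30/31)^98 = 0.9598.
By linearity of expectation, E[distinct seen] = 31·(1 - (30/31)^98) = 29.7532.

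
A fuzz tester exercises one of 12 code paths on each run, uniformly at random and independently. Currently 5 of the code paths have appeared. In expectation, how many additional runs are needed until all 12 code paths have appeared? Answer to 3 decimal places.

31.114

From k distinct to k+1 distinct takes on average 12/(12-k) runs.
Sum over k = 5,...,11: E = 12/7 + 12/6 + 12/5 + ... + 12/2 + 12/1 = 31.1143.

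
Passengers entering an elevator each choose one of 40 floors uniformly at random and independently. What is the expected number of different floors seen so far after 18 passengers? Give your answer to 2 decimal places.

14.64

For each floor, P(seen in 18 passengers) = 1 - (39/40)^18 = 0.366.
By linearity of expectation, E[distinct seen] = 40·(1 - (39/40)^18) = 14.640.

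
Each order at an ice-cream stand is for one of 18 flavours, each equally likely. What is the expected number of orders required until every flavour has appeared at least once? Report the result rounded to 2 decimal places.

The wait to go from k to k+1 distinct flavours is geometric with mean 18/(18-k).
E[T] = 18/18 + 18/17 + 18/16 + ... + 18/2 + 18/1 = 18·H_{18}.
H_{18} = 3.495, so E[T] = 62.912.

62.91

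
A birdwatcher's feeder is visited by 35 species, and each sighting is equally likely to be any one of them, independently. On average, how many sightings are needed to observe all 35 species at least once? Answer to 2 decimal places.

145.14

The wait to go from k to k+1 distinct species is geometric with mean 35/(35-k).
E[T] = 35/35 + 35/34 + 35/33 + ... + 35/2 + 35/1 = 35·H_{35}.
H_{35} = 4.147, so E[T] = 145.137.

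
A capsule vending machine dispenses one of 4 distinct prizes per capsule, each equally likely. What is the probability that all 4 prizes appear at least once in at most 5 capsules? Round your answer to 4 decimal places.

Let A_i be the event that prize i is missing after 5 capsules. By inclusion–exclusion on the A_i,
P(all seen) = Σ_{j=0}^{4} (-1)^j C(4,j)((4-j)/4)^5
= 1.00000 - 0.94922 + 0.18750 - 0.00391 + 0.00000
= 0.23438.

0.2344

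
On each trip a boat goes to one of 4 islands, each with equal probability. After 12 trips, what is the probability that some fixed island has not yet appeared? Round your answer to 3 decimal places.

0.032

On each trip the fixed island fails to appear with probability 3/4.
P(still missing after 12) = (3/4)^12 = 0.0317.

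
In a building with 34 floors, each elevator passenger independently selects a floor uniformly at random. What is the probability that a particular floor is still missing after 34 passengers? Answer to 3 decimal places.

On each passenger the fixed floor fails to appear with probability 33/34.
P(still missing after 34) = (33/34)^34 = 0.3624.

0.362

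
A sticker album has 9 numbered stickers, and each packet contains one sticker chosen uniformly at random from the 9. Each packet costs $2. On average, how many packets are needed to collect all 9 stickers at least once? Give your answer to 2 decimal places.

25.46

The wait to go from k to k+1 distinct stickers is geometric with mean 9/(9-k).
E[T] = 9/9 + 9/8 + 9/7 + ... + 9/2 + 9/1 = 9·H_{9}.
H_{9} = 2.829, so E[T] = 25.461.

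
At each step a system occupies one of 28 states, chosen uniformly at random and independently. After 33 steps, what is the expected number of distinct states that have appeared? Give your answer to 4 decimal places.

For each state, P(seen in 33 steps) = 1 - (27/28)^33 = 0.69885.
By linearity of expectation, E[distinct seen] = 28·(1 - (27/28)^33) = 19.56768.

19.5677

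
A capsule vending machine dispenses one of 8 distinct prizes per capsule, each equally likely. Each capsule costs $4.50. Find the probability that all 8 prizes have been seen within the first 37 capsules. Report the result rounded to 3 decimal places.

0.943

By inclusion–exclusion over which prizes are missing,
P(all seen) = Σ_{j=0}^{8} (-1)^j C(8,j)((8-j)/8)^37
= 1.0000 - 0.0572 + 0.0007 - 0.0000 + 0.0000 - 0.0000 + 0.0000 - 0.0000 + 0.0000
= 0.9435.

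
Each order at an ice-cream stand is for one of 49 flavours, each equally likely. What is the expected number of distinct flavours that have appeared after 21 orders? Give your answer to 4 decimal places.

For each flavour, P(seen in 21 orders) = 1 - (48/49)^21 = 0.35144.
By linearity of expectation, E[distinct seen] = 49·(1 - (48/49)^21) = 17.22070.

17.2207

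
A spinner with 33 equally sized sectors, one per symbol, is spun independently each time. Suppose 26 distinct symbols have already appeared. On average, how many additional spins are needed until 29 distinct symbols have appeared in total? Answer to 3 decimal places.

With k distinct symbols already seen, the next new one takes an expected 33/(33-k) spins.
Sum over k = 26,...,28: E = 33/7 + 33/6 + 33/5 = 16.8143.

16.814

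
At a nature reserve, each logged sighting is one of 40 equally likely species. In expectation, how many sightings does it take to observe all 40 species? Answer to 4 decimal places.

Split into phases: going from k distinct to k+1 distinct takes on average 40/(40-k) sightings.
E[T] = 40/40 + 40/39 + 40/38 + ... + 40/2 + 40/1 = 40·H_{40}.
H_{40} = 4.27854, so E[T] = 171.14172.

171.1417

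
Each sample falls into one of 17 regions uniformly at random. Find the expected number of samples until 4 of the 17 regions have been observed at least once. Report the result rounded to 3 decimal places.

4.410

With k distinct regions already seen, the next new one arrives after an expected 17/(17-k) samples.
Sum over k = 0,...,3: E = 17/17 + 17/16 + 17/15 + 17/14 = 4.4101.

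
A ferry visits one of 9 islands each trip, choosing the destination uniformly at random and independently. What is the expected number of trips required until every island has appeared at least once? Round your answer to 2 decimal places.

25.46

After k distinct islands have appeared, the next trip gives a new one with probability (9-k)/9, so the expected wait for the (k+1)-th is 9/(9-k).
E[T] = 9/9 + 9/8 + 9/7 + ... + 9/2 + 9/1 = 9·H_{9}.
H_{9} = 2.829, so E[T] = 25.461.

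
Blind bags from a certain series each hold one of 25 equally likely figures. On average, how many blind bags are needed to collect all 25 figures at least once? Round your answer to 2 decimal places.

95.40

After k distinct figures have appeared, the next blind bag gives a new one with probability (25-k)/25, so the expected wait for the (k+1)-th is 25/(25-k).
E[T] = 25/25 + 25/24 + 25/23 + ... + 25/2 + 25/1 = 25·H_{25}.
H_{25} = 3.816, so E[T] = 95.399.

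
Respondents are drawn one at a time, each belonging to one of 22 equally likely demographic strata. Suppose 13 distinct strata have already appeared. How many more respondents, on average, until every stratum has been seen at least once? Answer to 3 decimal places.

62.237

With k distinct strata already seen, the next new one takes an expected 22/(22-k) respondents.
Sum over k = 13,...,21: E = 22/9 + 22/8 + 22/7 + ... + 22/2 + 22/1 = 62.2373.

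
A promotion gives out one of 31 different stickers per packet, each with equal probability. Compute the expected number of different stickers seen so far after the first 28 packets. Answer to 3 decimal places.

For each sticker, P(seen in 28 packets) = 1 - (30/31)^28 = 0.6007.
By linearity of expectation, E[distinct seen] = 31·(1 - (30/31)^28) = 18.6226.

18.623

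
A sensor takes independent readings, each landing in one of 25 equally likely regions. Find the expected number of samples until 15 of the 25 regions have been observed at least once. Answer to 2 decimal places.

Going from k to k+1 distinct takes a geometric number of samples with mean 25/(25-k).
Sum over k = 0,...,14: E = 25/25 + 25/24 + 25/23 + ... + 25/12 + 25/11 = 22.175.

22.17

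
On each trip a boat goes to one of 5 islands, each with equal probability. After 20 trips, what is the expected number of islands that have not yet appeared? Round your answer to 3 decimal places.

For each island, P(unseen after 20) = (4/5)^20 = 0.0115.
By linearity of expectation, E[unseen] = 5·(4/5)^20 = 0.0576.

0.058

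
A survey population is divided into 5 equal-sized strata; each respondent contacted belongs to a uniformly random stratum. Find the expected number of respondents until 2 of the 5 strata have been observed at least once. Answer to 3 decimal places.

Going from k to k+1 distinct takes a geometric number of respondents with mean 5/(5-k).
Sum over k = 0,...,1: E = 5/5 + 5/4 = 2.2500.

2.250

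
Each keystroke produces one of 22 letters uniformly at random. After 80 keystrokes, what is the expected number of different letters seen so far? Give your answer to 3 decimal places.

21.468

For each letter, P(seen in 80 keystrokes) = 1 - (21/22)^80 = 0.9758.
By linearity of expectation, E[distinct seen] = 22·(1 - (21/22)^80) = 21.4677.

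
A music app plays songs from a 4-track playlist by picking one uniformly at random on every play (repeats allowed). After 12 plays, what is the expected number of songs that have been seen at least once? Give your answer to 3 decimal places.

3.873

For each song, P(seen in 12 plays) = 1 - (3/4)^12 = 0.9683.
By linearity of expectation, E[distinct seen] = 4·(1 - (3/4)^12) = 3.8733.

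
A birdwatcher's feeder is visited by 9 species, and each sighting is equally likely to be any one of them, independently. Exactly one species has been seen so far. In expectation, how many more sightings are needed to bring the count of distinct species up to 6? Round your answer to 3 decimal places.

With k distinct species already seen, the next new one takes an expected 9/(9-k) sightings.
Sum over k = 1,...,5: E = 9/8 + 9/7 + 9/6 + 9/5 + 9/4 = 7.9607.

7.961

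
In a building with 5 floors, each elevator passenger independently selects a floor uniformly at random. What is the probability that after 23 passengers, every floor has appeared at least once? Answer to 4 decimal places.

By inclusion–exclusion over which floors are missing,
P(all seen) = Σ_{j=0}^{5} (-1)^j C(5,j)((5-j)/5)^23
= 1.00000 - 0.02951 + 0.00008 - 0.00000 + 0.00000 - 0.00000
= 0.97056.

0.9706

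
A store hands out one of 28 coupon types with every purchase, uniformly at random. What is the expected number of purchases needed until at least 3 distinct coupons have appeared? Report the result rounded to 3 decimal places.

3.114

With k distinct coupons already seen, the next new one arrives after an expected 28/(28-k) purchases.
Sum over k = 0,...,2: E = 28/28 + 28/27 + 28/26 = 3.1140.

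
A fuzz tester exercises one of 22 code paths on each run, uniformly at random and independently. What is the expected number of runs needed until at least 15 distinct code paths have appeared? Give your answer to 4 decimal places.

Going from k to k+1 distinct takes a geometric number of runs with mean 22/(22-k).
Sum over k = 0,...,14: E = 22/22 + 22/21 + 22/20 + ... + 22/9 + 22/8 = 24.15503.

24.1550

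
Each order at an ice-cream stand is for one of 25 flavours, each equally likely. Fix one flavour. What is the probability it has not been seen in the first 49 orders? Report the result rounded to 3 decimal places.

0.135

On each order the fixed flavour fails to appear with probability 24/25.
P(still missing after 49) = (24/25)^49 = 0.1353.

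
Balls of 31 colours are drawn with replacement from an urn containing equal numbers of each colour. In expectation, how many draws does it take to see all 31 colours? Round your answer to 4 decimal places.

The wait to go from k to k+1 distinct colours is geometric with mean 31/(31-k).
E[T] = 31/31 + 31/30 + 31/29 + ... + 31/2 + 31/1 = 31·H_{31}.
H_{31} = 4.02725, so E[T] = 124.84460.

124.8446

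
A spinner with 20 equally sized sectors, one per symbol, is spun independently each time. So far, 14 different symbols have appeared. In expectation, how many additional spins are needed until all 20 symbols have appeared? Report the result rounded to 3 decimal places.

With k distinct symbols already seen, the next new one takes an expected 20/(20-k) spins.
Sum over k = 14,...,19: E = 20/6 + 20/5 + 20/4 + 20/3 + 20/2 + 20/1 = 49.0000.

49.000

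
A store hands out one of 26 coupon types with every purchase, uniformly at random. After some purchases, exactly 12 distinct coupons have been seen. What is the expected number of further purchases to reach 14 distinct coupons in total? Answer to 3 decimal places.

3.857

With k distinct coupons already seen, the next new one takes an expected 26/(26-k) purchases.
Sum over k = 12,...,13: E = 26/14 + 26/13 = 3.8571.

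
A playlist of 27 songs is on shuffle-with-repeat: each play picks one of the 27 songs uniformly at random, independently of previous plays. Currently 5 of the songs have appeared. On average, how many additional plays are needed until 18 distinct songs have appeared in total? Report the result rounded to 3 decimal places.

The wait to go from k to k+1 distinct songs is geometric with mean 27/(27-k).
Sum over k = 5,...,17: E = 27/22 + 27/21 + 27/20 + ... + 27/11 + 27/10 = 23.2698.

23.270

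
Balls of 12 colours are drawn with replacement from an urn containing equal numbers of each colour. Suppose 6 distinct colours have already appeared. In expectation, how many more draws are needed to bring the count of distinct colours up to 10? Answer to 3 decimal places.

The wait to go from k to k+1 distinct colours is geometric with mean 12/(12-k).
Sum over k = 6,...,9: E = 12/6 + 12/5 + 12/4 + 12/3 = 11.4000.

11.400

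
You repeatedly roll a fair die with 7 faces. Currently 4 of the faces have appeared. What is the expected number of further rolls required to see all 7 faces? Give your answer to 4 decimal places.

From k distinct to k+1 distinct takes on average 7/(7-k) rolls.
Sum over k = 4,...,6: E = 7/3 + 7/2 + 7/1 = 12.83333.

12.8333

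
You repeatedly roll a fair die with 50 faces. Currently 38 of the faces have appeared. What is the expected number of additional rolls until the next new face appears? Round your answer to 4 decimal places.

4.1667

The number of rolls until the next new face is geometric with success probability 12/50, so its mean is 50/12.
E = 50/12 = 4.16667.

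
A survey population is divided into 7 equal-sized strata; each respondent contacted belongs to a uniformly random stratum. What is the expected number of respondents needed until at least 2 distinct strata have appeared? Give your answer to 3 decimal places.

2.167

With k distinct strata already seen, the next new one arrives after an expected 7/(7-k) respondents.
Sum over k = 0,...,1: E = 7/7 + 7/6 = 2.1667.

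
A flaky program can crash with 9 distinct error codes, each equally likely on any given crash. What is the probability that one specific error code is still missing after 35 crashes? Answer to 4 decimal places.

0.0162

Each crash misses the fixed error code with probability (9-1)/9 = 8/9, independently.
P(still missing after 35) = (8/9)^35 = 0.01621.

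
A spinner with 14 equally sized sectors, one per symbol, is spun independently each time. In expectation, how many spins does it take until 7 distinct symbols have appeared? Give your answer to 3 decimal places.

With k distinct symbols already seen, the next new one arrives after an expected 14/(14-k) spins.
Sum over k = 0,...,6: E = 14/14 + 14/13 + 14/12 + ... + 14/9 + 14/8 = 9.2219.

9.222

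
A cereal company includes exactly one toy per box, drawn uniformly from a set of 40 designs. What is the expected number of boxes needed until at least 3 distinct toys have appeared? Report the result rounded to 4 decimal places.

Going from k to k+1 distinct takes a geometric number of boxes with mean 40/(40-k).
Sum over k = 0,...,2: E = 40/40 + 40/39 + 40/38 = 3.07827.

3.0783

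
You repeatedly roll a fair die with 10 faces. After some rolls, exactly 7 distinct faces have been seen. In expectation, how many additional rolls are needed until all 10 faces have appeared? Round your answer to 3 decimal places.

18.333

With k distinct faces already seen, the next new one takes an expected 10/(10-k) rolls.
Sum over k = 7,...,9: E = 10/3 + 10/2 + 10/1 = 18.3333.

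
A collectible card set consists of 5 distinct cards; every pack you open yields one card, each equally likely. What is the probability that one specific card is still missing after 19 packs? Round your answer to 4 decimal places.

On each pack the fixed card fails to appear with probability 4/5.
P(still missing after 19) = (4/5)^19 = 0.01441.

0.0144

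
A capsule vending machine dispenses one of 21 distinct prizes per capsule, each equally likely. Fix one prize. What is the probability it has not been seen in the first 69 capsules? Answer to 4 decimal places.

Each capsule misses the fixed prize with probability (21-1)/21 = 20/21, independently.
P(still missing after 69) = (20/21)^69 = 0.03451.

0.0345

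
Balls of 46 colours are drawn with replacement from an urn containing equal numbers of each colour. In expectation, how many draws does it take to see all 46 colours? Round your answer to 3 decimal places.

203.168

Split into phases: going from k distinct to k+1 distinct takes on average 46/(46-k) draws.
E[T] = 46/46 + 46/45 + 46/44 + ... + 46/2 + 46/1 = 46·H_{46}.
H_{46} = 4.4167, so E[T] = 203.1676.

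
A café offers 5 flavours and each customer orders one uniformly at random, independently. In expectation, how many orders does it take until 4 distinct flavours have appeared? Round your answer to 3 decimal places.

6.417

Going from k to k+1 distinct takes a geometric number of orders with mean 5/(5-k).
Sum over k = 0,...,3: E = 5/5 + 5/4 + 5/3 + 5/2 = 6.4167.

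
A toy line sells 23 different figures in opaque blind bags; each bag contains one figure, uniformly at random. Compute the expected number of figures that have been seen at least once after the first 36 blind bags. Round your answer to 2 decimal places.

For each figure, P(seen in 36 blind bags) = 1 - (22/23)^36 = 0.798.
By linearity of expectation, E[distinct seen] = 23·(1 - (22/23)^36) = 18.358.

18.36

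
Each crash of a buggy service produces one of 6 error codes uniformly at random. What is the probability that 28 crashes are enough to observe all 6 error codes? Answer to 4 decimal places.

Let A_i be the event that error code i is missing after 28 crashes. By inclusion–exclusion on the A_i,
P(all seen) = Σ_{j=0}^{6} (-1)^j C(6,j)((6-j)/6)^28
= 1.00000 - 0.03640 + 0.00018 - 0.00000 + 0.00000 - 0.00000 + 0.00000
= 0.96378.

0.9638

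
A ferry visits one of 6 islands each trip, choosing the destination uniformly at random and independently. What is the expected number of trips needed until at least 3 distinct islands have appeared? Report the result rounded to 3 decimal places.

With k distinct islands already seen, the next new one arrives after an expected 6/(6-k) trips.
Sum over k = 0,...,2: E = 6/6 + 6/5 + 6/4 = 3.7000.

3.700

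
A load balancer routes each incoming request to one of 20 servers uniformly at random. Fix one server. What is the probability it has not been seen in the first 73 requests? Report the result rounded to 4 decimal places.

0.0236

On each request the fixed server fails to appear with probability 19/20.
P(still missing after 73) = (19/20)^73 = 0.02365.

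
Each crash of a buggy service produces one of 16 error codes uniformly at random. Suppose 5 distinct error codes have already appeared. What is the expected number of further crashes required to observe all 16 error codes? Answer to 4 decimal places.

With k distinct error codes already seen, the next new one takes an expected 16/(16-k) crashes.
Sum over k = 5,...,15: E = 16/11 + 16/10 + 16/9 + ... + 16/2 + 16/1 = 48.31804.

48.3180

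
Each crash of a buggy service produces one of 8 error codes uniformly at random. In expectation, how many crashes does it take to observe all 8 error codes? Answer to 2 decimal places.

Split into phases: going from k distinct to k+1 distinct takes on average 8/(8-k) crashes.
E[T] = 8/8 + 8/7 + 8/6 + ... + 8/2 + 8/1 = 8·H_{8}.
H_{8} = 2.718, so E[T] = 21.743.

21.74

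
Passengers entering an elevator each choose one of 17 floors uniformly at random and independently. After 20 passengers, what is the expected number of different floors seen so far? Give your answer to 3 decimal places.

For each floor, P(seen in 20 passengers) = 1 - (16/17)^20 = 0.7025.
By linearity of expectation, E[distinct seen] = 17·(1 - (16/17)^20) = 11.9433.

11.943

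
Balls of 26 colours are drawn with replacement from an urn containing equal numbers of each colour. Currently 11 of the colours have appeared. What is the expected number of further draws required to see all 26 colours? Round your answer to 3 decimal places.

With k distinct colours already seen, the next new one takes an expected 26/(26-k) draws.
Sum over k = 11,...,25: E = 26/15 + 26/14 + 26/13 + ... + 26/2 + 26/1 = 86.2740.

86.274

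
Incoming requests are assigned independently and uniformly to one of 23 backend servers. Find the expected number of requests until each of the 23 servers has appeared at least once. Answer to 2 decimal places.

Split into phases: going from k distinct to k+1 distinct takes on average 23/(23-k) requests.
E[T] = 23/23 + 23/22 + 23/21 + ... + 23/2 + 23/1 = 23·H_{23}.
H_{23} = 3.734, so E[T] = 85.889.

85.89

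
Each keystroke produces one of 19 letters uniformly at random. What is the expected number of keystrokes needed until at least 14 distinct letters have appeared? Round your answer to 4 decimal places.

Going from k to k+1 distinct takes a geometric number of keystrokes with mean 19/(19-k).
Sum over k = 0,...,13: E = 19/19 + 19/18 + 19/17 + ... + 19/7 + 19/6 = 24.02372.

24.0237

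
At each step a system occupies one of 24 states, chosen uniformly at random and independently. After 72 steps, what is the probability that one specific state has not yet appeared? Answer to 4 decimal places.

Each step misses the fixed state with probability (24-1)/24 = 23/24, independently.
P(still missing after 72) = (23/24)^72 = 0.04669.

0.0467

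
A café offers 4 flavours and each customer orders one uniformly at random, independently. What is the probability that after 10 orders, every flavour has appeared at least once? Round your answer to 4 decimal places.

By inclusion–exclusion over which flavours are missing,
P(all seen) = Σ_{j=0}^{4} (-1)^j C(4,j)((4-j)/4)^10
= 1.00000 - 0.22525 + 0.00586 - 0.00000 + 0.00000
= 0.78060.

0.7806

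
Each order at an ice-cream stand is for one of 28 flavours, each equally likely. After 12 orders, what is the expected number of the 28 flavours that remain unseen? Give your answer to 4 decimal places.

For each flavour, P(unseen after 12) = (27/28)^12 = 0.64635.
By linearity of expectation, E[unseen] = 28·(27/28)^12 = 18.09784.

18.0978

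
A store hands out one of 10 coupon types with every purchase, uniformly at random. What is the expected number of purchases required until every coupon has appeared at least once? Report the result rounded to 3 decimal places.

Split into phases: going from k distinct to k+1 distinct takes on average 10/(10-k) purchases.
E[T] = 10/10 + 10/9 + 10/8 + ... + 10/2 + 10/1 = 10·H_{10}.
H_{10} = 2.9290, so E[T] = 29.2897.

29.290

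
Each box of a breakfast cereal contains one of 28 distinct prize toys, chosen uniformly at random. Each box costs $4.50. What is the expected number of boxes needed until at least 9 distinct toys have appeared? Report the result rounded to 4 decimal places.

10.6241

Going from k to k+1 distinct takes a geometric number of boxes with mean 28/(28-k).
Sum over k = 0,...,8: E = 28/28 + 28/27 + 28/26 + ... + 28/21 + 28/20 = 10.62408.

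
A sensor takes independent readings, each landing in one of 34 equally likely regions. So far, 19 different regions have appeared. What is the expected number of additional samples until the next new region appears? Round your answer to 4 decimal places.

2.2667

Each sample yields a new region with probability (34-19)/34 = 15/34, so the wait is geometric with mean 34/15.
E = 34/15 = 2.26667.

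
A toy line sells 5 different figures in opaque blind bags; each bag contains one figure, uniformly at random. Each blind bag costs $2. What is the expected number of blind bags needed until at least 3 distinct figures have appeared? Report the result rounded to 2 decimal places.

3.92

With k distinct figures already seen, the next new one arrives after an expected 5/(5-k) blind bags.
Sum over k = 0,...,2: E = 5/5 + 5/4 + 5/3 = 3.917.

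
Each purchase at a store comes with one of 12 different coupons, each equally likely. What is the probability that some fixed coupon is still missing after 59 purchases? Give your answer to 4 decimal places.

On each purchase the fixed coupon fails to appear with probability 11/12.
P(still missing after 59) = (11/12)^59 = 0.00589.

0.0059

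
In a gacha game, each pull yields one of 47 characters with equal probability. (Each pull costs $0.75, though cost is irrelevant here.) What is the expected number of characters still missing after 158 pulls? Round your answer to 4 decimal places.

1.5717

For each character, P(unseen after 158) = (46/47)^158 = 0.03344.
By linearity of expectation, E[unseen] = 47·(46/47)^158 = 1.57171.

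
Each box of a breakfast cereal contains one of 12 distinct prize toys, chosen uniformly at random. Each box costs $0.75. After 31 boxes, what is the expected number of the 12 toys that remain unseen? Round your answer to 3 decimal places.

0.809

For each toy, P(unseen after 31) = (11/12)^31 = 0.0674.
By linearity of expectation, E[unseen] = 12·(11/12)^31 = 0.8086.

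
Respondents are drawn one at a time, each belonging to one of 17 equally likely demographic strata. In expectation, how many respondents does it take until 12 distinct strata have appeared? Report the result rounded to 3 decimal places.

Going from k to k+1 distinct takes a geometric number of respondents with mean 17/(17-k).
Sum over k = 0,...,11: E = 17/17 + 17/16 + 17/15 + ... + 17/7 + 17/6 = 19.6557.

19.656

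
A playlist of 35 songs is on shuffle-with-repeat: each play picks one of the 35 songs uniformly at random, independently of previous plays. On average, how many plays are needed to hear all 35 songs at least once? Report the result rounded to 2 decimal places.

The wait to go from k to k+1 distinct songs is geometric with mean 35/(35-k).
E[T] = 35/35 + 35/34 + 35/33 + ... + 35/2 + 35/1 = 35·H_{35}.
H_{35} = 4.147, so E[T] = 145.137.

145.14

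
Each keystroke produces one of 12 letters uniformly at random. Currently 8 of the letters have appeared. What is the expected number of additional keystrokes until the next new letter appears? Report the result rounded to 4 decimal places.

The number of keystrokes until the next new letter is geometric with success probability 4/12, so its mean is 12/4.
E = 12/4 = 3.00000.

3.0000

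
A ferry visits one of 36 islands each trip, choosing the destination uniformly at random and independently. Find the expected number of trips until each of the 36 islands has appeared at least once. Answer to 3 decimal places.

The wait to go from k to k+1 distinct islands is geometric with mean 36/(36-k).
E[T] = 36/36 + 36/35 + 36/34 + ... + 36/2 + 36/1 = 36·H_{36}.
H_{36} = 4.1746, so E[T] = 150.2841.

150.284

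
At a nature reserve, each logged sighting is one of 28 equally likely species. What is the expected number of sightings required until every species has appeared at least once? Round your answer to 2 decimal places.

109.96

After k distinct species have appeared, the next sighting gives a new one with probability (28-k)/28, so the expected wait for the (k+1)-th is 28/(28-k).
E[T] = 28/28 + 28/27 + 28/26 + ... + 28/2 + 28/1 = 28·H_{28}.
H_{28} = 3.927, so E[T] = 109.961.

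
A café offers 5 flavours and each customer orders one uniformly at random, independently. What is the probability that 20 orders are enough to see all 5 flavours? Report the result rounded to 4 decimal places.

0.9427

By inclusion–exclusion over which flavours are missing,
P(all seen) = Σ_{j=0}^{5} (-1)^j C(5,j)((5-j)/5)^20
= 1.00000 - 0.05765 + 0.00037 - 0.00000 + 0.00000 - 0.00000
= 0.94272.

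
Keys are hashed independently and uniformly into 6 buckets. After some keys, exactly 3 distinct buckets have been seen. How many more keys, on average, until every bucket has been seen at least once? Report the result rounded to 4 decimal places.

From k distinct to k+1 distinct takes on average 6/(6-k) keys.
Sum over k = 3,...,5: E = 6/3 + 6/2 + 6/1 = 11.00000.

11.0000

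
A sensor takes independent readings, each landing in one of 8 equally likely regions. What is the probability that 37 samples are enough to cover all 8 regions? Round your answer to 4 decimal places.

0.9435

Let A_i be the event that region i is missing after 37 samples. By inclusion–exclusion on the A_i,
P(all seen) = Σ_{j=0}^{8} (-1)^j C(8,j)((8-j)/8)^37
= 1.00000 - 0.05720 + 0.00067 - 0.00000 + 0.00000 - 0.00000 + 0.00000 - 0.00000 + 0.00000
= 0.94347.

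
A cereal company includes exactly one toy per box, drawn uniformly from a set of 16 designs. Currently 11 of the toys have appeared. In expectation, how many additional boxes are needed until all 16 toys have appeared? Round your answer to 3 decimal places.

36.533

From k distinct to k+1 distinct takes on average 16/(16-k) boxes.
Sum over k = 11,...,15: E = 16/5 + 16/4 + 16/3 + 16/2 + 16/1 = 36.5333.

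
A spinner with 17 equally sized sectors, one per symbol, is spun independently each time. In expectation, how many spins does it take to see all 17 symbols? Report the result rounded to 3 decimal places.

58.472

Split into phases: going from k distinct to k+1 distinct takes on average 17/(17-k) spins.
E[T] = 17/17 + 17/16 + 17/15 + ... + 17/2 + 17/1 = 17·H_{17}.
H_{17} = 3.4396, so E[T] = 58.4724.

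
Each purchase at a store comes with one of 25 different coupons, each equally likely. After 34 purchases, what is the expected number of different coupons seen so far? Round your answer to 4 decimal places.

18.7603

For each coupon, P(seen in 34 purchases) = 1 - (24/25)^34 = 0.75041.
By linearity of expectation, E[distinct seen] = 25·(1 - (24/25)^34) = 18.76033.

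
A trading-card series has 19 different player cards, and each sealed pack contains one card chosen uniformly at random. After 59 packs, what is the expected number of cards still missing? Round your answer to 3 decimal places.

0.782

For each card, P(unseen after 59) = (18/19)^59 = 0.0412.
By linearity of expectation, E[unseen] = 19·(18/19)^59 = 0.7823.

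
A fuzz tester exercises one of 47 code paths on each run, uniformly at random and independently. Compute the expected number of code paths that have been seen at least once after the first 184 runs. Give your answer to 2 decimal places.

46.10

For each code path, P(seen in 184 runs) = 1 - (46/47)^184 = 0.981.
By linearity of expectation, E[distinct seen] = 47·(1 - (46/47)^184) = 46.101.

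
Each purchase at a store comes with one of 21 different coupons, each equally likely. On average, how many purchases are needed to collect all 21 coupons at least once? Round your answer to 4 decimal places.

After k distinct coupons have appeared, the next purchase gives a new one with probability (21-k)/21, so the expected wait for the (k+1)-th is 21/(21-k).
E[T] = 21/21 + 21/20 + 21/19 + ... + 21/2 + 21/1 = 21·H_{21}.
H_{21} = 3.64536, so E[T] = 76.55253.

76.5525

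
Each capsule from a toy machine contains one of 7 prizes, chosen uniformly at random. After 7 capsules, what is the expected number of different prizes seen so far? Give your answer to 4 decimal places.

4.6206

For each prize, P(seen in 7 capsules) = 1 - (6/7)^7 = 0.66008.
By linearity of expectation, E[distinct seen] = 7·(1 - (6/7)^7) = 4.62058.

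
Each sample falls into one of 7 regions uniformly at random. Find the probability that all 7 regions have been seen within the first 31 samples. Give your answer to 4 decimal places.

Let A_i be the event that region i is missing after 31 samples. By inclusion–exclusion on the A_i,
P(all seen) = Σ_{j=0}^{7} (-1)^j C(7,j)((7-j)/7)^31
= 1.00000 - 0.05885 + 0.00062 - 0.00000 + 0.00000 - 0.00000 + 0.00000 - 0.00000
= 0.94177.

0.9418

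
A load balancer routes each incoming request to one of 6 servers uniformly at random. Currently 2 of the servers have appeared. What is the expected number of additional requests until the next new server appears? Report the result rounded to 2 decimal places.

The number of requests until the next new server is geometric with success probability 4/6, so its mean is 6/4.
E = 6/4 = 1.500.

1.50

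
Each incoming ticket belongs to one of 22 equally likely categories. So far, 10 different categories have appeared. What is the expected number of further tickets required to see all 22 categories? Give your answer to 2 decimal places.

68.27

The wait to go from k to k+1 distinct categories is geometric with mean 22/(22-k).
Sum over k = 10,...,21: E = 22/12 + 22/11 + 22/10 + ... + 22/2 + 22/1 = 68.271.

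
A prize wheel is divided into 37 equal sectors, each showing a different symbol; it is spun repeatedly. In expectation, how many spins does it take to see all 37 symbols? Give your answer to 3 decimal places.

155.459

After k distinct symbols have appeared, the next spin gives a new one with probability (37-k)/37, so the expected wait for the (k+1)-th is 37/(37-k).
E[T] = 37/37 + 37/36 + 37/35 + ... + 37/2 + 37/1 = 37·H_{37}.
H_{37} = 4.2016, so E[T] = 155.4587.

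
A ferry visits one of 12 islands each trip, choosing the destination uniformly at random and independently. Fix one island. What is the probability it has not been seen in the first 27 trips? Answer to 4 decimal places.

0.0954

On each trip the fixed island fails to appear with probability 11/12.
P(still missing after 27) = (11/12)^27 = 0.09544.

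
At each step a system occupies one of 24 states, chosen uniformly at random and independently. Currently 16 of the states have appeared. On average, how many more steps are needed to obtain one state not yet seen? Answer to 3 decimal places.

3.000

Each step yields a new state with probability (24-16)/24 = 8/24, so the wait is geometric with mean 24/8.
E = 24/8 = 3.0000.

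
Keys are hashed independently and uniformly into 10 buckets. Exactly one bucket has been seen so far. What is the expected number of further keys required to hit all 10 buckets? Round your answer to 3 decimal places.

28.290

The wait to go from k to k+1 distinct buckets is geometric with mean 10/(10-k).
Sum over k = 1,...,9: E = 10/9 + 10/8 + 10/7 + ... + 10/2 + 10/1 = 28.2897.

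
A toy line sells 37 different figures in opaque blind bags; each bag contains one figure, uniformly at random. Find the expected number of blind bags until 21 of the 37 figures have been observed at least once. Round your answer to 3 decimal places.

30.372

Going from k to k+1 distinct takes a geometric number of blind bags with mean 37/(37-k).
Sum over k = 0,...,20: E = 37/37 + 37/36 + 37/35 + ... + 37/18 + 37/17 = 30.3717.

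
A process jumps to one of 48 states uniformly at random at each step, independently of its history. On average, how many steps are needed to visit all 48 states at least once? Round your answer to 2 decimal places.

After k distinct states have appeared, the next step gives a new one with probability (48-k)/48, so the expected wait for the (k+1)-th is 48/(48-k).
E[T] = 48/48 + 48/47 + 48/46 + ... + 48/2 + 48/1 = 48·H_{48}.
H_{48} = 4.459, so E[T] = 214.022.

214.02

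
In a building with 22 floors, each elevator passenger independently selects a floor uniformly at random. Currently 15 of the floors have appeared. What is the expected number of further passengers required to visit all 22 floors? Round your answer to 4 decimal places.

57.0429

With k distinct floors already seen, the next new one takes an expected 22/(22-k) passengers.
Sum over k = 15,...,21: E = 22/7 + 22/6 + 22/5 + ... + 22/2 + 22/1 = 57.04286.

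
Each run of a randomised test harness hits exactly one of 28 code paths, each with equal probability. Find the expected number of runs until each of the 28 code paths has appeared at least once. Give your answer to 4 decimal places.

109.9608

After k distinct code paths have appeared, the next run gives a new one with probability (28-k)/28, so the expected wait for the (k+1)-th is 28/(28-k).
E[T] = 28/28 + 28/27 + 28/26 + ... + 28/2 + 28/1 = 28·H_{28}.
H_{28} = 3.92717, so E[T] = 109.96079.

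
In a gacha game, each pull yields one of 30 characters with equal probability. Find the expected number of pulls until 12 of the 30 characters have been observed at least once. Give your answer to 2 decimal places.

With k distinct characters already seen, the next new one arrives after an expected 30/(30-k) pulls.
Sum over k = 0,...,11: E = 30/30 + 30/29 + 30/28 + ... + 30/20 + 30/19 = 14.996.

15.00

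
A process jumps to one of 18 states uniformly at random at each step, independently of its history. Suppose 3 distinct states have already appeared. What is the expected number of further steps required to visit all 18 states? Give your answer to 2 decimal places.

With k distinct states already seen, the next new one takes an expected 18/(18-k) steps.
Sum over k = 3,...,17: E = 18/15 + 18/14 + 18/13 + ... + 18/2 + 18/1 = 59.728.

59.73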